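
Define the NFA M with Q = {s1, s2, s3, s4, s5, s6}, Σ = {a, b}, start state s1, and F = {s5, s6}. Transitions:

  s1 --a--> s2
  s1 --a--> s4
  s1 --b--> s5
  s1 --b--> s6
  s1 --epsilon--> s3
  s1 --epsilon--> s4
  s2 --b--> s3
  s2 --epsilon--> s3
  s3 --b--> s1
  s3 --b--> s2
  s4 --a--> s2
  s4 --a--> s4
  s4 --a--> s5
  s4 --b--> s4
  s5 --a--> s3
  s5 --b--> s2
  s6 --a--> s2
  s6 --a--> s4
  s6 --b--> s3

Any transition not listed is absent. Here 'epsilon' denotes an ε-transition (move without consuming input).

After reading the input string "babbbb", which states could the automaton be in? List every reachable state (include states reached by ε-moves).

{s1, s2, s3, s4, s5, s6}

Start: ε-closure({s1}) = {s1, s3, s4}.
Read 'b': {s1, s3, s4} → {s1, s2, s3, s4, s5, s6}.
Read 'a': {s1, s2, s3, s4, s5, s6} → {s2, s3, s4, s5}.
Read 'b': {s2, s3, s4, s5} → {s1, s2, s3, s4}.
Read 'b': {s1, s2, s3, s4} → {s1, s2, s3, s4, s5, s6}.
Read 'b': {s1, s2, s3, s4, s5, s6} → {s1, s2, s3, s4, s5, s6}.
Read 'b': {s1, s2, s3, s4, s5, s6} → {s1, s2, s3, s4, s5, s6}.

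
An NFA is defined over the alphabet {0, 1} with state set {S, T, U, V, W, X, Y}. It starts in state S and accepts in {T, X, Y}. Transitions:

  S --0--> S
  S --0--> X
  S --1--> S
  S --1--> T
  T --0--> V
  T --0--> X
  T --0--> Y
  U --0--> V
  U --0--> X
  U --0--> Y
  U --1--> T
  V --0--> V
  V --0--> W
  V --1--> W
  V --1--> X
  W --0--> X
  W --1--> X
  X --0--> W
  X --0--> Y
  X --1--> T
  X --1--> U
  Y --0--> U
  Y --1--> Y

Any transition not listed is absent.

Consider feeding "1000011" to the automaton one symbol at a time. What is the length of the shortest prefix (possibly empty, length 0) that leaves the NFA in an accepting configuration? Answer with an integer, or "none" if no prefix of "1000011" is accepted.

1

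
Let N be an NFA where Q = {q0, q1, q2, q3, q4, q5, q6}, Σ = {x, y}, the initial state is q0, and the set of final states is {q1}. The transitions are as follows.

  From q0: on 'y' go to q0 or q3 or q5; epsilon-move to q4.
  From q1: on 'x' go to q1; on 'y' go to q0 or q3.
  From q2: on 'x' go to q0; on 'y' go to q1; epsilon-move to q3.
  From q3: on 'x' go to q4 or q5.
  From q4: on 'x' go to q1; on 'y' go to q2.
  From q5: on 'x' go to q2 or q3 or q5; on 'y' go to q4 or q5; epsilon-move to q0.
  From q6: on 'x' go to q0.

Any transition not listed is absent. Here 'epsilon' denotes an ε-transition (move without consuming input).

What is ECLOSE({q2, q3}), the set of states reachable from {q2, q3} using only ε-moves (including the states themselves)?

{q2, q3}

Begin with {q2, q3}.
No ε-moves leave this set, so the closure equals the set itself.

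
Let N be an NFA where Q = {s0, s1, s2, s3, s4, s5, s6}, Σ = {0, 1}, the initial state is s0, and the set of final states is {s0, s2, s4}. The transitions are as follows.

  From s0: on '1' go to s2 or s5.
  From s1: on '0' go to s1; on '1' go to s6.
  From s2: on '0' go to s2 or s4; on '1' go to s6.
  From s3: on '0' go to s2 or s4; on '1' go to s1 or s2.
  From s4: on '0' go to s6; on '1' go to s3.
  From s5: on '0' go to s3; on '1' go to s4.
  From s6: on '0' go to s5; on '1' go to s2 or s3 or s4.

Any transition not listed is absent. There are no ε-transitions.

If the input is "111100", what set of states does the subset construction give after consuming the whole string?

Start in {s0}.
Read '1': {s0} → {s2, s5}.
Read '1': {s2, s5} → {s4, s6}.
Read '1': {s4, s6} → {s2, s3, s4}.
Read '1': {s2, s3, s4} → {s1, s2, s3, s6}.
Read '0': {s1, s2, s3, s6} → {s1, s2, s4, s5}.
Read '0': {s1, s2, s4, s5} → {s1, s2, s3, s4, s6}.

{s1, s2, s3, s4, s6}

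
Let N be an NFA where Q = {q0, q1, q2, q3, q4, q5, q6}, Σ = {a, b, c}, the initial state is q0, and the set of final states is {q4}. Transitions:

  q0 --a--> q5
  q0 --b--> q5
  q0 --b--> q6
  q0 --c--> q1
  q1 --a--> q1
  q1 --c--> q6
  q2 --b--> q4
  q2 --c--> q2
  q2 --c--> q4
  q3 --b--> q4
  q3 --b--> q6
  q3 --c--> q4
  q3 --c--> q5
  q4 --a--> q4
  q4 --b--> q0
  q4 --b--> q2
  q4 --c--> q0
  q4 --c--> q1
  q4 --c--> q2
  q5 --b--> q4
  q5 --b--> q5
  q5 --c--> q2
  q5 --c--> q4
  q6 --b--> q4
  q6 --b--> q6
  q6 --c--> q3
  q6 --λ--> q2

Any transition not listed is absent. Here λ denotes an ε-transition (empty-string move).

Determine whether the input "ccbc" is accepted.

Start in {q0}.
Read 'c': q0→{q1}; now {q1}.
Read 'c': q1→{q6}; union {q6}; ε-closure = {q2, q6}.
Read 'b': q2→{q4}, q6→{q4, q6}; union {q4, q6}; ε-closure = {q2, q4, q6}.
Read 'c': q2→{q2, q4}, q4→{q0, q1, q2}, q6→{q3}; now {q0, q1, q2, q3, q4}.
The final set {q0, q1, q2, q3, q4} contains the accepting state q4.

Yes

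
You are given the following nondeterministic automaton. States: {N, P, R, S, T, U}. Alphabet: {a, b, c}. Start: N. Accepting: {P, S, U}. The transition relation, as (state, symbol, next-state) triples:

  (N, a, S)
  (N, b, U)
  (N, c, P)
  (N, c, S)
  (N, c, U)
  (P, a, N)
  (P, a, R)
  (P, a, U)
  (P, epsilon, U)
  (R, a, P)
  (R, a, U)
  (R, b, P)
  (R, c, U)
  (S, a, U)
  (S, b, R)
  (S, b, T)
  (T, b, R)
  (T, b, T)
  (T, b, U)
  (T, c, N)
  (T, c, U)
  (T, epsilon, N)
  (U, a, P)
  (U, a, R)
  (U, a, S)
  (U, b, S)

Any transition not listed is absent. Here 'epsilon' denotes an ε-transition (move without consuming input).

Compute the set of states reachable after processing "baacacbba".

{N, P, R, S, U}

Start in {N}.
Read 'b': N→{U}; now {U}.
Read 'a': U→{P, R, S}; union {P, R, S}; ε-closure = {P, R, S, U}.
Read 'a': P→{N, R, U}, R→{P, U}, S→{U}, U→{P, R, S}; now {N, P, R, S, U}.
Read 'c': N→{P, S, U}, P→∅, R→{U}, S→∅, U→∅; now {P, S, U}.
Read 'a': P→{N, R, U}, S→{U}, U→{P, R, S}; now {N, P, R, S, U}.
Read 'c': N→{P, S, U}, P→∅, R→{U}, S→∅, U→∅; now {P, S, U}.
Read 'b': P→∅, S→{R, T}, U→{S}; union {R, S, T}; ε-closure = {N, R, S, T}.
Read 'b': N→{U}, R→{P}, S→{R, T}, T→{R, T, U}; union {P, R, T, U}; ε-closure = {N, P, R, T, U}.
Read 'a': N→{S}, P→{N, R, U}, R→{P, U}, T→∅, U→{P, R, S}; now {N, P, R, S, U}.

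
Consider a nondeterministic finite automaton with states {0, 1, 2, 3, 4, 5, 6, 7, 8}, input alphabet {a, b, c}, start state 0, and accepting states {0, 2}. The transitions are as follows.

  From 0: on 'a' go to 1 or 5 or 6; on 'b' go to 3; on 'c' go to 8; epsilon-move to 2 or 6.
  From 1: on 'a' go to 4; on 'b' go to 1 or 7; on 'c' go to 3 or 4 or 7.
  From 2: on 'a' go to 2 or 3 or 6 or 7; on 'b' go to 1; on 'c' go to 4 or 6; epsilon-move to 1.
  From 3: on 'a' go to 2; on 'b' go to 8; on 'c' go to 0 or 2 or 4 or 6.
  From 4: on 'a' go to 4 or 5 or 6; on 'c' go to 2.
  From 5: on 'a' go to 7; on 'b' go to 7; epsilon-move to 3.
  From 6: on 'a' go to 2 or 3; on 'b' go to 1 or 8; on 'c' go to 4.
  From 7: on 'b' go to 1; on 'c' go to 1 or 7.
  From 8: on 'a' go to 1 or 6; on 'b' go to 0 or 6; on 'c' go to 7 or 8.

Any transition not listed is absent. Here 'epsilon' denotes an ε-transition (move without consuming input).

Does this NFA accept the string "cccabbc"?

Start: ε-closure({0}) = {0, 1, 2, 6}.
Read 'c': 0→{8}, 1→{3, 4, 7}, 2→{4, 6}, 6→{4}; now {3, 4, 6, 7, 8}.
Read 'c': 3→{0, 2, 4, 6}, 4→{2}, 6→{4}, 7→{1, 7}, 8→{7, 8}; now {0, 1, 2, 4, 6, 7, 8}.
Read 'c': 0→{8}, 1→{3, 4, 7}, 2→{4, 6}, 4→{2}, 6→{4}, 7→{1, 7}, 8→{7, 8}; now {1, 2, 3, 4, 6, 7, 8}.
Read 'a': 1→{4}, 2→{2, 3, 6, 7}, 3→{2}, 4→{4, 5, 6}, 6→{2, 3}, 7→∅, 8→{1, 6}; now {1, 2, 3, 4, 5, 6, 7}.
Read 'b': 1→{1, 7}, 2→{1}, 3→{8}, 4→∅, 5→{7}, 6→{1, 8}, 7→{1}; now {1, 7, 8}.
Read 'b': 1→{1, 7}, 7→{1}, 8→{0, 6}; union {0, 1, 6, 7}; ε-closure = {0, 1, 2, 6, 7}.
Read 'c': 0→{8}, 1→{3, 4, 7}, 2→{4, 6}, 6→{4}, 7→{1, 7}; now {1, 3, 4, 6, 7, 8}.
The final set {1, 3, 4, 6, 7, 8} contains no accepting state.

No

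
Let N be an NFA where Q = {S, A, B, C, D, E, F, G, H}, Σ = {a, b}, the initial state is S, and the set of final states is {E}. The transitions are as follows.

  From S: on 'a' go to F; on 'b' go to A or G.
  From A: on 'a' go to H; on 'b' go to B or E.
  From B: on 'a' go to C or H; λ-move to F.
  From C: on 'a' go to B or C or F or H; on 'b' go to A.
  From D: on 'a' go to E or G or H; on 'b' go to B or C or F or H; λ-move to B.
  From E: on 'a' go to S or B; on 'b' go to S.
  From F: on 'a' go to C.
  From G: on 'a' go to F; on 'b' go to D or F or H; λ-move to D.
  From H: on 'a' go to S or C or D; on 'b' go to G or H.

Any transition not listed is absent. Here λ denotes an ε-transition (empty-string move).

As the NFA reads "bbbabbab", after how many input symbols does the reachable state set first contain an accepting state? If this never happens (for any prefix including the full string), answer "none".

2

Start in {S}.
Read 'b': {S} → {A, B, D, F, G}.
Read 'b': {A, B, D, F, G} → {B, C, D, E, F, H}.
None of the earlier sets intersect F, but {B, C, D, E, F, H} does.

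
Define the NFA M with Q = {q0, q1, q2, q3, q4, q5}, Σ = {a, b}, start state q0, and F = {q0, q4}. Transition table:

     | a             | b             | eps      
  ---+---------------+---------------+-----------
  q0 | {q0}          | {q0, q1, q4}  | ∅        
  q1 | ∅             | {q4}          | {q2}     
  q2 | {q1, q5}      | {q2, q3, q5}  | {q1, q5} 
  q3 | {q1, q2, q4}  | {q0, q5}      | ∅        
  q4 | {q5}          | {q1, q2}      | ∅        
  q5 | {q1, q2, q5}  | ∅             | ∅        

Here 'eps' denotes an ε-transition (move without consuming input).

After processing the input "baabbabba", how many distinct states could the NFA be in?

5

Start in {q0}.
Read 'b': q0→{q0, q1, q4}; union {q0, q1, q4}; ε-closure = {q0, q1, q2, q4, q5}.
Read 'a': q0→{q0}, q1→∅, q2→{q1, q5}, q4→{q5}, q5→{q1, q2, q5}; now {q0, q1, q2, q5}.
Read 'a': q0→{q0}, q1→∅, q2→{q1, q5}, q5→{q1, q2, q5}; now {q0, q1, q2, q5}.
Read 'b': q0→{q0, q1, q4}, q1→{q4}, q2→{q2, q3, q5}, q5→∅; now {q0, q1, q2, q3, q4, q5}.
Read 'b': q0→{q0, q1, q4}, q1→{q4}, q2→{q2, q3, q5}, q3→{q0, q5}, q4→{q1, q2}, q5→∅; now {q0, q1, q2, q3, q4, q5}.
Read 'a': q0→{q0}, q1→∅, q2→{q1, q5}, q3→{q1, q2, q4}, q4→{q5}, q5→{q1, q2, q5}; now {q0, q1, q2, q4, q5}.
Read 'b': q0→{q0, q1, q4}, q1→{q4}, q2→{q2, q3, q5}, q4→{q1, q2}, q5→∅; now {q0, q1, q2, q3, q4, q5}.
Read 'b': q0→{q0, q1, q4}, q1→{q4}, q2→{q2, q3, q5}, q3→{q0, q5}, q4→{q1, q2}, q5→∅; now {q0, q1, q2, q3, q4, q5}.
Read 'a': q0→{q0}, q1→∅, q2→{q1, q5}, q3→{q1, q2, q4}, q4→{q5}, q5→{q1, q2, q5}; now {q0, q1, q2, q4, q5}.
That set has 5 states.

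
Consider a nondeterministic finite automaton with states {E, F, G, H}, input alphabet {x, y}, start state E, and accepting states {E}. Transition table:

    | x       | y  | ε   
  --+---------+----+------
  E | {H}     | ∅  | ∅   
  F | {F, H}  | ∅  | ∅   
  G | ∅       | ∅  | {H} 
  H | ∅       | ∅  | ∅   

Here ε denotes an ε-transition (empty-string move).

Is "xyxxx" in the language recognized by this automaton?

Start in {E}.
Read 'x': {E} → {H}.
Read 'y': {H} → ∅.
The set is empty and remains empty for the remaining 3 symbols.
The final set ∅ contains no accepting state.

No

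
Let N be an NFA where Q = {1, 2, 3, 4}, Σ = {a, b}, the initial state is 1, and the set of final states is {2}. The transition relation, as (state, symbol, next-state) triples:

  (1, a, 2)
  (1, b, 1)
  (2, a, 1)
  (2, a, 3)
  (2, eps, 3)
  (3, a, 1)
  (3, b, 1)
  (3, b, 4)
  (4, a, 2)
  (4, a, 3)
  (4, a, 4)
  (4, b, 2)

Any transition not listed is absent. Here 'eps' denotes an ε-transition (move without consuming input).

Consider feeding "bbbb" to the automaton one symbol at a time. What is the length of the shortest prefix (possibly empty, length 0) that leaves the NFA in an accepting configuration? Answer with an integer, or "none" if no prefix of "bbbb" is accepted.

none

Start in {1}.
Read 'b': {1} → {1}.
Read 'b': {1} → {1}.
Read 'b': {1} → {1}.
Read 'b': {1} → {1}.
No reachable set along the way intersects F.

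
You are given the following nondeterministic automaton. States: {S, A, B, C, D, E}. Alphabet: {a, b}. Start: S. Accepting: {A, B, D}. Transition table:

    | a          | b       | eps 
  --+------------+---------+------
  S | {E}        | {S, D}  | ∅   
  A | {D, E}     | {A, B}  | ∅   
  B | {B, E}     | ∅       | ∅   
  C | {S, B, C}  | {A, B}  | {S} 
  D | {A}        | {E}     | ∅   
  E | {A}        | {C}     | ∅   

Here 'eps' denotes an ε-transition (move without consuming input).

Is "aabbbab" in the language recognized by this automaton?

Start in {S}.
Read 'a': {S} → {E}.
Read 'a': {E} → {A}.
Read 'b': {A} → {A, B}.
Read 'b': {A, B} → {A, B}.
Read 'b': {A, B} → {A, B}.
Read 'a': {A, B} → {B, D, E}.
Read 'b': {B, D, E} → {S, C, E}.
The final set {S, C, E} contains no accepting state.

No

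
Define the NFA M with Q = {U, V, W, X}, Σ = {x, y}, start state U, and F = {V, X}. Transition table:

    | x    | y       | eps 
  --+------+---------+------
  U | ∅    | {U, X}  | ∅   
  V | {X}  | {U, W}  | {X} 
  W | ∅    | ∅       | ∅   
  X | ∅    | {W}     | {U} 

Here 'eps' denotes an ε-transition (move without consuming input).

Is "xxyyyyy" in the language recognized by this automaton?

No

Start in {U}.
Read 'x': U→∅; now ∅.
The set is empty and remains empty for the remaining 6 symbols.
The final set ∅ contains no accepting state.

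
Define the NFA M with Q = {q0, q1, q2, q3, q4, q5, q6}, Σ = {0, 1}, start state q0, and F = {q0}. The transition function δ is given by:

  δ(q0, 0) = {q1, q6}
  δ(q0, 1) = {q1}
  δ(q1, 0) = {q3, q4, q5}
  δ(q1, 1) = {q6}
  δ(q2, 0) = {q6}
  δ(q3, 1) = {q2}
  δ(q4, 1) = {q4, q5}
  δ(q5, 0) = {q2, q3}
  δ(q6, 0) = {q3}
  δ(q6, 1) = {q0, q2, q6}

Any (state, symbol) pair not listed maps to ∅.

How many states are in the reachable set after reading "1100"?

0

Start in {q0}.
Read '1': q0→{q1}; now {q1}.
Read '1': q1→{q6}; now {q6}.
Read '0': q6→{q3}; now {q3}.
Read '0': q3→∅; now ∅.
That set has 0 states.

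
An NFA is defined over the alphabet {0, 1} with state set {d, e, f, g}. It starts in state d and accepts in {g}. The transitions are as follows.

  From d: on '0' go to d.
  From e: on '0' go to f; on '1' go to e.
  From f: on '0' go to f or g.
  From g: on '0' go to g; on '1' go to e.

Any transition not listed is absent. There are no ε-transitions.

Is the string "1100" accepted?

No

Start in {d}.
Read '1': d→∅; now ∅.
The set is empty and remains empty for the remaining 3 symbols.
The final set ∅ contains no accepting state.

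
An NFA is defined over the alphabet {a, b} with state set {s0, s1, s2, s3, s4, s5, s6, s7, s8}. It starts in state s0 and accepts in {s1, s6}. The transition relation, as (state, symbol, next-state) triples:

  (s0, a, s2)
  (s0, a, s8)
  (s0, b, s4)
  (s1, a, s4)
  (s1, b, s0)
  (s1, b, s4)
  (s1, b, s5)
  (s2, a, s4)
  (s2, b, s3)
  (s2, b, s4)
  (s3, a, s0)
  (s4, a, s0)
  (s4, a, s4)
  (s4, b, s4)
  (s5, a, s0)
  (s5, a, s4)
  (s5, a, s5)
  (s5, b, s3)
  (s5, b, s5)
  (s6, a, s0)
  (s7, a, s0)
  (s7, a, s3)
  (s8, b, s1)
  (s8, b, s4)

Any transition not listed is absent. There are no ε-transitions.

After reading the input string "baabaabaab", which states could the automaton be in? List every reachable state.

Start in {s0}.
Read 'b': s0→{s4}; now {s4}.
Read 'a': s4→{s0, s4}; now {s0, s4}.
Read 'a': s0→{s2, s8}, s4→{s0, s4}; now {s0, s2, s4, s8}.
Read 'b': s0→{s4}, s2→{s3, s4}, s4→{s4}, s8→{s1, s4}; now {s1, s3, s4}.
Read 'a': s1→{s4}, s3→{s0}, s4→{s0, s4}; now {s0, s4}.
Read 'a': s0→{s2, s8}, s4→{s0, s4}; now {s0, s2, s4, s8}.
Read 'b': s0→{s4}, s2→{s3, s4}, s4→{s4}, s8→{s1, s4}; now {s1, s3, s4}.
Read 'a': s1→{s4}, s3→{s0}, s4→{s0, s4}; now {s0, s4}.
Read 'a': s0→{s2, s8}, s4→{s0, s4}; now {s0, s2, s4, s8}.
Read 'b': s0→{s4}, s2→{s3, s4}, s4→{s4}, s8→{s1, s4}; now {s1, s3, s4}.

{s1, s3, s4}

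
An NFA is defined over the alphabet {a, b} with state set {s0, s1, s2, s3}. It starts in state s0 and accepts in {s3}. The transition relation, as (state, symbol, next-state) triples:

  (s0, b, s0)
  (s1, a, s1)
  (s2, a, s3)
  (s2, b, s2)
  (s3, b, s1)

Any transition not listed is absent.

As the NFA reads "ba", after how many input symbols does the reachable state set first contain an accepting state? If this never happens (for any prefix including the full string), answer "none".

none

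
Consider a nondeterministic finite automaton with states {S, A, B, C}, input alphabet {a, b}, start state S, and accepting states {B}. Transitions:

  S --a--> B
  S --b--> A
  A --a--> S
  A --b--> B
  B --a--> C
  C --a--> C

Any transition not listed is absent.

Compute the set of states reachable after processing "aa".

{C}

Start in {S}.
Read 'a': S→{B}; now {B}.
Read 'a': B→{C}; now {C}.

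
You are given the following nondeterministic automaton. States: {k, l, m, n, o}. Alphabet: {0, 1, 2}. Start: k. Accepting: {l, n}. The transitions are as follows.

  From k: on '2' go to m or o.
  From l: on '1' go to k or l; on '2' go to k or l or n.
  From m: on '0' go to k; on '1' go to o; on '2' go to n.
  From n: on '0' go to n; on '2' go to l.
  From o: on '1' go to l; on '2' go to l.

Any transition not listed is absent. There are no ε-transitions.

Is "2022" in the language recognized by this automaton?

Yes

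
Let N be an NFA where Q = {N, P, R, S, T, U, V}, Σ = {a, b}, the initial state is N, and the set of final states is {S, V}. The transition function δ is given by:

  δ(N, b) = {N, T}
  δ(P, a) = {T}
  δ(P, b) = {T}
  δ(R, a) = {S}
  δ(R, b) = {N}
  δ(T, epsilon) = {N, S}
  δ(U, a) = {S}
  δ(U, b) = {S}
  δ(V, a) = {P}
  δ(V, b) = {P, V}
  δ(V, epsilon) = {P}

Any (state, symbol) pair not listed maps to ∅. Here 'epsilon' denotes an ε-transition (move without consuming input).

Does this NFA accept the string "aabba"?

No

Start in {N}.
Read 'a': {N} → ∅.
The set is empty and remains empty for the remaining 4 symbols.
The final set ∅ contains no accepting state.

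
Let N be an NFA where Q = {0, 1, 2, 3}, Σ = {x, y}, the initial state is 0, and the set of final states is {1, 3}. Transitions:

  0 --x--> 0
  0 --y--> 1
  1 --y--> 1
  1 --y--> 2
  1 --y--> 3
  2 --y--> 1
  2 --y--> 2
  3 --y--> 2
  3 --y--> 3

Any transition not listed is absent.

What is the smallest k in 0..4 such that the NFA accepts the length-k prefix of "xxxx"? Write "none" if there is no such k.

none

Start in {0}.
Read 'x': 0→{0}; now {0}.
Read 'x': 0→{0}; now {0}.
Read 'x': 0→{0}; now {0}.
Read 'x': 0→{0}; now {0}.
No reachable set along the way intersects F.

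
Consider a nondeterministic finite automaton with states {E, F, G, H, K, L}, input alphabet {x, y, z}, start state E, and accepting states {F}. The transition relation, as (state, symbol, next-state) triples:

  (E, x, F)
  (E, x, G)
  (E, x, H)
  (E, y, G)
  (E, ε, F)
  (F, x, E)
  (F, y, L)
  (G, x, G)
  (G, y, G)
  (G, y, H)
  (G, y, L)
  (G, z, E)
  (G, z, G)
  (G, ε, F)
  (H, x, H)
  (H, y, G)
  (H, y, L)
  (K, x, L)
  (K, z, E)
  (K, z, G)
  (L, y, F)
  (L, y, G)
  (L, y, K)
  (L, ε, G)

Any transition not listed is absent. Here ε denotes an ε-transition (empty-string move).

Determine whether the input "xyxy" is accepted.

Start: ε-closure({E}) = {E, F}.
Read 'x': {E, F} → {E, F, G, H}.
Read 'y': {E, F, G, H} → {F, G, H, L}.
Read 'x': {F, G, H, L} → {E, F, G, H}.
Read 'y': {E, F, G, H} → {F, G, H, L}.
The final set {F, G, H, L} contains the accepting state F.

Yes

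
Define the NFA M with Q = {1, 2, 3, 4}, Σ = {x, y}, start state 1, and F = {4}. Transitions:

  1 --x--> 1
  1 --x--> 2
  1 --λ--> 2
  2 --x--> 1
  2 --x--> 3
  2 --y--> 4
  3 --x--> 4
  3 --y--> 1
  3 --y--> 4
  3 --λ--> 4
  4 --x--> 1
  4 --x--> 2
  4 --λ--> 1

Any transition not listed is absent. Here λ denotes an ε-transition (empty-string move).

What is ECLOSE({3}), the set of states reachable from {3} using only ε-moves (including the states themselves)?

{1, 2, 3, 4}

Begin with {3}.
ε-move 3 → 4; add 4.
ε-move 4 → 1; add 1.
ε-move 1 → 2; add 2.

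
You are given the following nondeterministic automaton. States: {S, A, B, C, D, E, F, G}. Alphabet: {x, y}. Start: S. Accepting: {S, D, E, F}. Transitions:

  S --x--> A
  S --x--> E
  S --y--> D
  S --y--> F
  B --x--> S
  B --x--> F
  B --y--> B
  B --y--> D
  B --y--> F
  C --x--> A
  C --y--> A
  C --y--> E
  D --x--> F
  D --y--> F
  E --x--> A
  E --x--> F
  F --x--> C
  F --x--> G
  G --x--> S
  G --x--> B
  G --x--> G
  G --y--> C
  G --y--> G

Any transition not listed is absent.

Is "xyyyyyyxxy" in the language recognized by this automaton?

Start in {S}.
Read 'x': S→{A, E}; now {A, E}.
Read 'y': A→∅, E→∅; now ∅.
The set is empty and remains empty for the remaining 8 symbols.
The final set ∅ contains no accepting state.

No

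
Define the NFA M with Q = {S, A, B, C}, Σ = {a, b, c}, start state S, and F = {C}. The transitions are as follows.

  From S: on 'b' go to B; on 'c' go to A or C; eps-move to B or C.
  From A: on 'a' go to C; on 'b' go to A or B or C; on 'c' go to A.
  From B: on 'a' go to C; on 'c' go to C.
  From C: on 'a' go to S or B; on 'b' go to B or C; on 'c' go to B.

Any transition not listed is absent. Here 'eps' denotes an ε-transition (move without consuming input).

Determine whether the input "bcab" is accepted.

Yes

Start: ε-closure({S}) = {S, B, C}.
Read 'b': S→{B}, B→∅, C→{B, C}; now {B, C}.
Read 'c': B→{C}, C→{B}; now {B, C}.
Read 'a': B→{C}, C→{S, B}; now {S, B, C}.
Read 'b': S→{B}, B→∅, C→{B, C}; now {B, C}.
The final set {B, C} contains the accepting state C.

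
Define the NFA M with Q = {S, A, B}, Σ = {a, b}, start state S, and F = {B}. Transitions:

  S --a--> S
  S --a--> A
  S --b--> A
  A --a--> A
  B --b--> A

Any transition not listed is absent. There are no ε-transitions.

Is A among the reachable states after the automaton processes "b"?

Start in {S}.
Read 'b': S→{A}; now {A}.
State A is in {A}.

Yes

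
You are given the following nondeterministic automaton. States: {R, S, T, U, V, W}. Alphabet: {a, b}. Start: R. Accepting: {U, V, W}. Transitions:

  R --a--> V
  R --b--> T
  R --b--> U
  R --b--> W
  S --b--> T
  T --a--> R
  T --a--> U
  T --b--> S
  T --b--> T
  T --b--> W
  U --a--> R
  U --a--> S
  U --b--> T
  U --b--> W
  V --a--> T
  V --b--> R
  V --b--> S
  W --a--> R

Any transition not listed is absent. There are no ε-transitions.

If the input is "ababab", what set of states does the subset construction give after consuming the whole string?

Start in {R}.
Read 'a': {R} → {V}.
Read 'b': {V} → {R, S}.
Read 'a': {R, S} → {V}.
Read 'b': {V} → {R, S}.
Read 'a': {R, S} → {V}.
Read 'b': {V} → {R, S}.

{R, S}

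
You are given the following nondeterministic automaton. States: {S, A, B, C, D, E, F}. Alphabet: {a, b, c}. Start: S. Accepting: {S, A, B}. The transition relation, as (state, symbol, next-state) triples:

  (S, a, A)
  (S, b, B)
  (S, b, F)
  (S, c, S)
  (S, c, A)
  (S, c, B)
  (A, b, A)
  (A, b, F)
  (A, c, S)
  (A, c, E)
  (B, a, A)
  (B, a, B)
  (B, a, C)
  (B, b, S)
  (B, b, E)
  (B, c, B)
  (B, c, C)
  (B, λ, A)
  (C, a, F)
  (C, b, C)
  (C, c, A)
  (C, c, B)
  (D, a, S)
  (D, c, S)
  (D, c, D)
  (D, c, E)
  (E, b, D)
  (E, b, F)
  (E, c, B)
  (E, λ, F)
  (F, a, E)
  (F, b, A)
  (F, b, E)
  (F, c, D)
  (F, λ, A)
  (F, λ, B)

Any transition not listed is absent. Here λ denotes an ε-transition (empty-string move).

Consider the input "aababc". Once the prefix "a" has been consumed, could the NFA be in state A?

Start in {S}.
Read 'a': S→{A}; now {A}.
State A is in {A}.

Yes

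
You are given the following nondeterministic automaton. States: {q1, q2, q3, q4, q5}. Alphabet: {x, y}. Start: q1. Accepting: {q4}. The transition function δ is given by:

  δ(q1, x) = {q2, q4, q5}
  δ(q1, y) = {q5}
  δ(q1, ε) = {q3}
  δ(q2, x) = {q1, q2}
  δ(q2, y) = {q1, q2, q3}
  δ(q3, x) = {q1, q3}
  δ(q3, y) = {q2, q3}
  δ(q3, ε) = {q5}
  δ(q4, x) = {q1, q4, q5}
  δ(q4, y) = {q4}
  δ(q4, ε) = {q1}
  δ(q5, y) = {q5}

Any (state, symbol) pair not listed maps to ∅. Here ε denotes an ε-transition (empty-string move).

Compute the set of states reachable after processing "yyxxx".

{q1, q2, q3, q4, q5}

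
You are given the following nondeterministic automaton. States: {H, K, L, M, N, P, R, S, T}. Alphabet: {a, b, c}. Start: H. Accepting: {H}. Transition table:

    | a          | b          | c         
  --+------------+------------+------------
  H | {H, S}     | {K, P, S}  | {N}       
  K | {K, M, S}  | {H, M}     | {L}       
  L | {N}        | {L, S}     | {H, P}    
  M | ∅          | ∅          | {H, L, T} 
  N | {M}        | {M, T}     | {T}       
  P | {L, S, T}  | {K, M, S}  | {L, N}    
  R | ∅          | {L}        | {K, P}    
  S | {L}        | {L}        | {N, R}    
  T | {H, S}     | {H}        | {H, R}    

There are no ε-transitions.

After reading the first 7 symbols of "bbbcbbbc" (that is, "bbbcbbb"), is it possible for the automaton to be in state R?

No

Start in {H}.
Read 'b': H→{K, P, S}; now {K, P, S}.
Read 'b': K→{H, M}, P→{K, M, S}, S→{L}; now {H, K, L, M, S}.
Read 'b': H→{K, P, S}, K→{H, M}, L→{L, S}, M→∅, S→{L}; now {H, K, L, M, P, S}.
Read 'c': H→{N}, K→{L}, L→{H, P}, M→{H, L, T}, P→{L, N}, S→{N, R}; now {H, L, N, P, R, T}.
Read 'b': H→{K, P, S}, L→{L, S}, N→{M, T}, P→{K, M, S}, R→{L}, T→{H}; now {H, K, L, M, P, S, T}.
Read 'b': H→{K, P, S}, K→{H, M}, L→{L, S}, M→∅, P→{K, M, S}, S→{L}, T→{H}; now {H, K, L, M, P, S}.
Read 'b': H→{K, P, S}, K→{H, M}, L→{L, S}, M→∅, P→{K, M, S}, S→{L}; now {H, K, L, M, P, S}.
State R is not in {H, K, L, M, P, S}.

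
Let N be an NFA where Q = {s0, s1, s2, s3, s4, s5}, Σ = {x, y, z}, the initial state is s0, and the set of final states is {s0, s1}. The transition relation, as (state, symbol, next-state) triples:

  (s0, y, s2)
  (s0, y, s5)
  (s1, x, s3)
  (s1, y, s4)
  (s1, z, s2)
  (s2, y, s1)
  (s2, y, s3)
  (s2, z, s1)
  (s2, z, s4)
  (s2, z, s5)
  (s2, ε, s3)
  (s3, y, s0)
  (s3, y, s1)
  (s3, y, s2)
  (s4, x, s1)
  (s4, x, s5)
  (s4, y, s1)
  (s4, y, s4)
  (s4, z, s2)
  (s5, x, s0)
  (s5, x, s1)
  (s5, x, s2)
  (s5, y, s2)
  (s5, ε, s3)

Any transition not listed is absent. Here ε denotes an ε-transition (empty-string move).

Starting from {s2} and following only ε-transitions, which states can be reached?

{s2, s3}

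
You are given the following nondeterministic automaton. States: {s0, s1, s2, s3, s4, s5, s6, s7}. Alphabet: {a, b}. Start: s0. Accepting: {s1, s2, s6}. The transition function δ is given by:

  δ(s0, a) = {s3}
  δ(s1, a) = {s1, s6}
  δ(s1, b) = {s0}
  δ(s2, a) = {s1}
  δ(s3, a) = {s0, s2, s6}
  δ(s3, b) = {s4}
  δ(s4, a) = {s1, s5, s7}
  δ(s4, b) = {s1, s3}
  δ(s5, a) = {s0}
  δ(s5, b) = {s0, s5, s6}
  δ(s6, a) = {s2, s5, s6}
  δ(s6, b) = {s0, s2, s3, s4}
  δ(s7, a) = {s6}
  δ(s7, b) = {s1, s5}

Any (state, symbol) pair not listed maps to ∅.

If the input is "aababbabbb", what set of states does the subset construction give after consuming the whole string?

{s0, s1, s2, s3, s4, s5, s6}

Start in {s0}.
Read 'a': {s0} → {s3}.
Read 'a': {s3} → {s0, s2, s6}.
Read 'b': {s0, s2, s6} → {s0, s2, s3, s4}.
Read 'a': {s0, s2, s3, s4} → {s0, s1, s2, s3, s5, s6, s7}.
Read 'b': {s0, s1, s2, s3, s5, s6, s7} → {s0, s1, s2, s3, s4, s5, s6}.
Read 'b': {s0, s1, s2, s3, s4, s5, s6} → {s0, s1, s2, s3, s4, s5, s6}.
Read 'a': {s0, s1, s2, s3, s4, s5, s6} → {s0, s1, s2, s3, s5, s6, s7}.
Read 'b': {s0, s1, s2, s3, s5, s6, s7} → {s0, s1, s2, s3, s4, s5, s6}.
Read 'b': {s0, s1, s2, s3, s4, s5, s6} → {s0, s1, s2, s3, s4, s5, s6}.
Read 'b': {s0, s1, s2, s3, s4, s5, s6} → {s0, s1, s2, s3, s4, s5, s6}.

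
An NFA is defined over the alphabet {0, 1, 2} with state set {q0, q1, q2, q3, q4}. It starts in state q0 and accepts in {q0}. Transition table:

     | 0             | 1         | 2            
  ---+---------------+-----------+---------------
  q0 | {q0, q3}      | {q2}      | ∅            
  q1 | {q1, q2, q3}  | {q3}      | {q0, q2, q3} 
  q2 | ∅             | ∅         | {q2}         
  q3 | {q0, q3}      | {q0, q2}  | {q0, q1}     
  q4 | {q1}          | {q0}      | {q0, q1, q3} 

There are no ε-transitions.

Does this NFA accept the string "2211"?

Start in {q0}.
Read '2': q0→∅; now ∅.
The set is empty and remains empty for the remaining 3 symbols.
The final set ∅ contains no accepting state.

No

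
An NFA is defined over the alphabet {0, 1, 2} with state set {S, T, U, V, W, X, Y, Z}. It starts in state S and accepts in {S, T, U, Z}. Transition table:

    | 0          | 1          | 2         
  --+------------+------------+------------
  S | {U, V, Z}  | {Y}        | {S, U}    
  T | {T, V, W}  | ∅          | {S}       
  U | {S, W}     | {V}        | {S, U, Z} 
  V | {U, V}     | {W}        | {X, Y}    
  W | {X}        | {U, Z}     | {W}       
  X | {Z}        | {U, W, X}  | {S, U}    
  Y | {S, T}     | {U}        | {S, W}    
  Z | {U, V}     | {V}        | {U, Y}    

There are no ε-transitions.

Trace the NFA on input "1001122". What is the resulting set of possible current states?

{S, U, W, Y, Z}

Start in {S}.
Read '1': S→{Y}; now {Y}.
Read '0': Y→{S, T}; now {S, T}.
Read '0': S→{U, V, Z}, T→{T, V, W}; now {T, U, V, W, Z}.
Read '1': T→∅, U→{V}, V→{W}, W→{U, Z}, Z→{V}; now {U, V, W, Z}.
Read '1': U→{V}, V→{W}, W→{U, Z}, Z→{V}; now {U, V, W, Z}.
Read '2': U→{S, U, Z}, V→{X, Y}, W→{W}, Z→{U, Y}; now {S, U, W, X, Y, Z}.
Read '2': S→{S, U}, U→{S, U, Z}, W→{W}, X→{S, U}, Y→{S, W}, Z→{U, Y}; now {S, U, W, Y, Z}.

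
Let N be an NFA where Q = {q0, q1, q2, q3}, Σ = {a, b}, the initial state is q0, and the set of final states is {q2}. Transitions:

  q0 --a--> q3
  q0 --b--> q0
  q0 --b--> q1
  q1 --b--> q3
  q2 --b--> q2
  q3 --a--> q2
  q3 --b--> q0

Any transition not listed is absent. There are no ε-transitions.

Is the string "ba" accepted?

Start in {q0}.
Read 'b': {q0} → {q0, q1}.
Read 'a': {q0, q1} → {q3}.
The final set {q3} contains no accepting state.

No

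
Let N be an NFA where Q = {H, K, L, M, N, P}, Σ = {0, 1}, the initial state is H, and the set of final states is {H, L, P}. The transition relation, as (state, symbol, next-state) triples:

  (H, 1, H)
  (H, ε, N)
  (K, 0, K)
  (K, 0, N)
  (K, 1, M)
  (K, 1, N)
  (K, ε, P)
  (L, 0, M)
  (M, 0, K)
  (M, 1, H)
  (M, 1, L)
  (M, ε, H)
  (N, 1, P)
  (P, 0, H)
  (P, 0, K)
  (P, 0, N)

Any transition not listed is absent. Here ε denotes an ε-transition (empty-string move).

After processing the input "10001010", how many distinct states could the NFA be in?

Start: ε-closure({H}) = {H, N}.
Read '1': {H, N} → {H, N, P}.
Read '0': {H, N, P} → {H, K, N, P}.
Read '0': {H, K, N, P} → {H, K, N, P}.
Read '0': {H, K, N, P} → {H, K, N, P}.
Read '1': {H, K, N, P} → {H, M, N, P}.
Read '0': {H, M, N, P} → {H, K, N, P}.
Read '1': {H, K, N, P} → {H, M, N, P}.
Read '0': {H, M, N, P} → {H, K, N, P}.
That set has 4 states.

4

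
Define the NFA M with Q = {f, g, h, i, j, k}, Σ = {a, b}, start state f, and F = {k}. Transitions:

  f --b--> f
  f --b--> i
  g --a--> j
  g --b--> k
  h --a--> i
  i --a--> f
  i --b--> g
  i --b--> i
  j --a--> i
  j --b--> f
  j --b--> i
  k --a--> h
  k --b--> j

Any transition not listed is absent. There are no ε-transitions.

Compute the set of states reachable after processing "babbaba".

{f}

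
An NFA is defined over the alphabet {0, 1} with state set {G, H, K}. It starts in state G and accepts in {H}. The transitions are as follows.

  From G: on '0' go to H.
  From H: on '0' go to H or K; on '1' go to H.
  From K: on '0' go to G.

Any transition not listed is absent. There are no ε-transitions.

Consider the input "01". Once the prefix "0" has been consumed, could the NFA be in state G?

Start in {G}.
Read '0': G→{H}; now {H}.
State G is not in {H}.

No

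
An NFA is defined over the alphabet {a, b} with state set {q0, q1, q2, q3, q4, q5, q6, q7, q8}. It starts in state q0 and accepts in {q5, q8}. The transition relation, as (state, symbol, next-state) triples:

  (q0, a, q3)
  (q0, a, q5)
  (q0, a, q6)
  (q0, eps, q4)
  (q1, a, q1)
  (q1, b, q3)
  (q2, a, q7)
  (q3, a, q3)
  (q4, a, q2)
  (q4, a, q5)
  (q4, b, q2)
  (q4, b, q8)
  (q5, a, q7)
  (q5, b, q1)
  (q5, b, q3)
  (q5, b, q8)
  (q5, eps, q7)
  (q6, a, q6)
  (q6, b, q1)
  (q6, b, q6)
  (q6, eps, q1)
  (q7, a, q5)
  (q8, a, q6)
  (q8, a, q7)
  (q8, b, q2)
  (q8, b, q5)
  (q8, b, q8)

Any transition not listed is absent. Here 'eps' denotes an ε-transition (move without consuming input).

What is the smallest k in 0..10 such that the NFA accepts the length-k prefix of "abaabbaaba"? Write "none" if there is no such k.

1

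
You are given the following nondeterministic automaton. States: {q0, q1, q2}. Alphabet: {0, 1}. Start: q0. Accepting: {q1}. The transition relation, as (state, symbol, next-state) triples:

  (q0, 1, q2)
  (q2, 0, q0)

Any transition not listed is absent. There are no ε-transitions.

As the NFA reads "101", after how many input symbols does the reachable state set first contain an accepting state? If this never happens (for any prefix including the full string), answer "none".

Start in {q0}.
Read '1': {q0} → {q2}.
Read '0': {q2} → {q0}.
Read '1': {q0} → {q2}.
No reachable set along the way intersects F.

none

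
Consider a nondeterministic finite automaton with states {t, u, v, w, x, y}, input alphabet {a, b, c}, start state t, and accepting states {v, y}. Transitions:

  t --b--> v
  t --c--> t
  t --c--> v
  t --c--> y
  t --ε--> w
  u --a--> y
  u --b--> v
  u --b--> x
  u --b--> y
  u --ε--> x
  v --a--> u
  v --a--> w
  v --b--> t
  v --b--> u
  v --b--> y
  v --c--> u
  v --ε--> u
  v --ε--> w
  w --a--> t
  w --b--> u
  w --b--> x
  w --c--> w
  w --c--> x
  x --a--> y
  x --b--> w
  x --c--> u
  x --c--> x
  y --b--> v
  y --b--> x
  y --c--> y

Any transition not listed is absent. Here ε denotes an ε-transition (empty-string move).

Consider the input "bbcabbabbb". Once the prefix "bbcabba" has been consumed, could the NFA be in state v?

Start: ε-closure({t}) = {t, w}.
Read 'b': {t, w} → {u, v, w, x}.
Read 'b': {u, v, w, x} → {t, u, v, w, x, y}.
Read 'c': {t, u, v, w, x, y} → {t, u, v, w, x, y}.
Read 'a': {t, u, v, w, x, y} → {t, u, w, x, y}.
Read 'b': {t, u, w, x, y} → {u, v, w, x, y}.
Read 'b': {u, v, w, x, y} → {t, u, v, w, x, y}.
Read 'a': {t, u, v, w, x, y} → {t, u, w, x, y}.
State v is not in {t, u, w, x, y}.

No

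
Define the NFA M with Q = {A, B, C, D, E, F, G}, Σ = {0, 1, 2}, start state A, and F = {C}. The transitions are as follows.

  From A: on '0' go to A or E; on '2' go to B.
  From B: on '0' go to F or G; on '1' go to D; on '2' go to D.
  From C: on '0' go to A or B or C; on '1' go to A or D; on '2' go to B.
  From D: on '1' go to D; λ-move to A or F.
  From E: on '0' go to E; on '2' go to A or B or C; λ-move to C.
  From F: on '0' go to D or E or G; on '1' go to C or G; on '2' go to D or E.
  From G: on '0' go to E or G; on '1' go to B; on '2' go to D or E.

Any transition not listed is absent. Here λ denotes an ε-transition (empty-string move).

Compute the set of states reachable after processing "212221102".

{A, B, C, D, E, F}

Start in {A}.
Read '2': {A} → {B}.
Read '1': {B} → {A, D, F}.
Read '2': {A, D, F} → {A, B, C, D, E, F}.
Read '2': {A, B, C, D, E, F} → {A, B, C, D, E, F}.
Read '2': {A, B, C, D, E, F} → {A, B, C, D, E, F}.
Read '1': {A, B, C, D, E, F} → {A, C, D, F, G}.
Read '1': {A, C, D, F, G} → {A, B, C, D, F, G}.
Read '0': {A, B, C, D, F, G} → {A, B, C, D, E, F, G}.
Read '2': {A, B, C, D, E, F, G} → {A, B, C, D, E, F}.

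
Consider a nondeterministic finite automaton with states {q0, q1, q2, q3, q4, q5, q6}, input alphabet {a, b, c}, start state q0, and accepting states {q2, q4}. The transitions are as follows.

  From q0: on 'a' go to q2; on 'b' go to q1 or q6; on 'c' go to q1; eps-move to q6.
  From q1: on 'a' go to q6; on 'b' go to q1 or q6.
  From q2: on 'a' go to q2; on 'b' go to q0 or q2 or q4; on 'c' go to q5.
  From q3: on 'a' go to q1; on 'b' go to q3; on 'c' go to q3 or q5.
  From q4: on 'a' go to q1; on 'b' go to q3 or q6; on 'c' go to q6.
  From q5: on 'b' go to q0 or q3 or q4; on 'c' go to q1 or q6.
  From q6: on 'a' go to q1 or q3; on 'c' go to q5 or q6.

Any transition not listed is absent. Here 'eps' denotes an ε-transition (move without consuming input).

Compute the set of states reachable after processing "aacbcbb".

{q1, q3, q6}

Start: ε-closure({q0}) = {q0, q6}.
Read 'a': q0→{q2}, q6→{q1, q3}; now {q1, q2, q3}.
Read 'a': q1→{q6}, q2→{q2}, q3→{q1}; now {q1, q2, q6}.
Read 'c': q1→∅, q2→{q5}, q6→{q5, q6}; now {q5, q6}.
Read 'b': q5→{q0, q3, q4}, q6→∅; union {q0, q3, q4}; ε-closure = {q0, q3, q4, q6}.
Read 'c': q0→{q1}, q3→{q3, q5}, q4→{q6}, q6→{q5, q6}; now {q1, q3, q5, q6}.
Read 'b': q1→{q1, q6}, q3→{q3}, q5→{q0, q3, q4}, q6→∅; now {q0, q1, q3, q4, q6}.
Read 'b': q0→{q1, q6}, q1→{q1, q6}, q3→{q3}, q4→{q3, q6}, q6→∅; now {q1, q3, q6}.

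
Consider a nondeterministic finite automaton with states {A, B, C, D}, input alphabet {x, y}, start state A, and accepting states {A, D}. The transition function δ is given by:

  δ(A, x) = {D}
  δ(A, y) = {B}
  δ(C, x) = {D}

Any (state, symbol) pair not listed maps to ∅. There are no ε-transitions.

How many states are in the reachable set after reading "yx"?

0

Start in {A}.
Read 'y': A→{B}; now {B}.
Read 'x': B→∅; now ∅.
That set has 0 states.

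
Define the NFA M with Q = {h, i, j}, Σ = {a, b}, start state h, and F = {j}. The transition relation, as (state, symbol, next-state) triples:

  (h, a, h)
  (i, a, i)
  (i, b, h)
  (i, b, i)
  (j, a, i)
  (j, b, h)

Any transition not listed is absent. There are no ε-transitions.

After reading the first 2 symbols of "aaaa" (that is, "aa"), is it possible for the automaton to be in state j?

Start in {h}.
Read 'a': {h} → {h}.
Read 'a': {h} → {h}.
State j is not in {h}.

No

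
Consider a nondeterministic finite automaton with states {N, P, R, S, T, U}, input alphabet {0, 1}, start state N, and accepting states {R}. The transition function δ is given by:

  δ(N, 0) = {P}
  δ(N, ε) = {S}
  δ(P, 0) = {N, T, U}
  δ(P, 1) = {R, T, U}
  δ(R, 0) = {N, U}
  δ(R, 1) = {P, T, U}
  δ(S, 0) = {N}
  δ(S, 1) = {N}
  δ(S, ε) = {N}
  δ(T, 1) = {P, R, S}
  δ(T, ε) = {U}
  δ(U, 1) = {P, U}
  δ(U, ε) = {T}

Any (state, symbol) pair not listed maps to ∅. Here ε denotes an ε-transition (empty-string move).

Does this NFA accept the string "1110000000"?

No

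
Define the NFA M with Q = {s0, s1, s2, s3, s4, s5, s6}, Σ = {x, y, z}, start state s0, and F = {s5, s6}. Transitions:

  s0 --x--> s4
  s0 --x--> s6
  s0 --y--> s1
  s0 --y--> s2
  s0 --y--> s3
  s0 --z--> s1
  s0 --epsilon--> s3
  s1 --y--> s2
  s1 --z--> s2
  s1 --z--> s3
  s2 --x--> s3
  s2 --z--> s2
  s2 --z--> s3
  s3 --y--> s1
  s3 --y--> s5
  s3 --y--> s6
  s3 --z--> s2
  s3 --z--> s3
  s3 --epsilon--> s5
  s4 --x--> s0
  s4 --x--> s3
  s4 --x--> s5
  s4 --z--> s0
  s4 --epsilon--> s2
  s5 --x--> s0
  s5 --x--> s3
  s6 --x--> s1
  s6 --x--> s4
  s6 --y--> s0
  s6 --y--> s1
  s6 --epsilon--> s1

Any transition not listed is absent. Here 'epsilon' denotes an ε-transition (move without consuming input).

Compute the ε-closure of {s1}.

Begin with {s1}.
No ε-moves leave this set, so the closure equals the set itself.

{s1}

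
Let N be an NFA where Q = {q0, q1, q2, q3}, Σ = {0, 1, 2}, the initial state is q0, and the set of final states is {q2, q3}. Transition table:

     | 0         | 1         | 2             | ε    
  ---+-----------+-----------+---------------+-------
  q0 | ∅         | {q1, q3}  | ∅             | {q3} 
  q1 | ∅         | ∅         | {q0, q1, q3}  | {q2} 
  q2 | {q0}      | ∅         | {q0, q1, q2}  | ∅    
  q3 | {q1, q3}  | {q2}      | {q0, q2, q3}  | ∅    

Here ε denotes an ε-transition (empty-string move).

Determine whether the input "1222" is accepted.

Yes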